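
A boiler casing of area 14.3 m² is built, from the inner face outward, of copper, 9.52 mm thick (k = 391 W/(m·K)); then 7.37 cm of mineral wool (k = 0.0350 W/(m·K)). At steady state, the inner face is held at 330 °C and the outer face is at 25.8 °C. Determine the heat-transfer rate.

Q = 2.07 kW

Series thermal resistances, inner to outer:
  R_copper = L/(kA) = 0.00952/(391·14.3) = 1.703×10^-6 K/W
  R_mineral wool = L/(kA) = 0.0737/(0.0350·14.3) = 0.1473 K/W
ΣR = 1.703×10^-6 + 0.1473 = 0.1473 K/W
Q = ΔT/ΣR = (330 °C − 25.8 °C)/0.1473 = 2070 W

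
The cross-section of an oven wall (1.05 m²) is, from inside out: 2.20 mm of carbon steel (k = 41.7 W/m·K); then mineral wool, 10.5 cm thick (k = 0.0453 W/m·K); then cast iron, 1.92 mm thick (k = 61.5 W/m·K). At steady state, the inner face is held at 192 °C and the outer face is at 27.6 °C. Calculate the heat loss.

Series thermal resistances, inner to outer:
  R_carbon steel = L/(kA) = 0.00220/(41.7·1.05) = 5.025×10^-5 K/W
  R_mineral wool = L/(kA) = 0.105/(0.0453·1.05) = 2.208 K/W
  R_cast iron = L/(kA) = 0.00192/(61.5·1.05) = 2.973×10^-5 K/W
ΣR = 5.025×10^-5 + 2.208 + 2.973×10^-5 = 2.208 K/W
Q = ΔT/ΣR = (192 °C − 27.6 °C)/2.208 = 74.5 W

Q = 74.5 W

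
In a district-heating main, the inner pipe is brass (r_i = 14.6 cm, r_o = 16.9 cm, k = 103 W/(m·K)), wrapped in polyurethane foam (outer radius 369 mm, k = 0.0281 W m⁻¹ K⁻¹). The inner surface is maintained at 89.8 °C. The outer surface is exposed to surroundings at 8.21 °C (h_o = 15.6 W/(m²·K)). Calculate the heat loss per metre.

Series thermal resistances, inner to outer:
  R'_brass = ln(0.169/0.146)/(2πk) = 0.1463/(2π·103) = 2.260×10^-4 m·K/W
  R'_polyurethane foam = ln(0.369/0.169)/(2πk) = 0.7809/(2π·0.0281) = 4.423 m·K/W
  R'_conv,out = 1/(2πr h) = 1/(2π·0.369·15.6) = 0.02765 m·K/W
ΣR = 2.260×10^-4 + 4.423 + 0.02765 = 4.451 m·K/W
Q' = ΔT/ΣR = (89.8 °C − 8.21 °C)/4.451 = 18.3 W/m

Q' = 18.3 W/m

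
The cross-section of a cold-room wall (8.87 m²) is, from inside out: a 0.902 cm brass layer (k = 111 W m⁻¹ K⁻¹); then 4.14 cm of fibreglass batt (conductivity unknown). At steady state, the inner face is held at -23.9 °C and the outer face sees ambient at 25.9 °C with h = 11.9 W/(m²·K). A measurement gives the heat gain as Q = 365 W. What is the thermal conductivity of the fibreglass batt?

ΣR = ΔT/Q = |-23.9 − 25.9|/365 = 0.1364 K/W
Known resistances:
  R_brass = L/(kA) = 0.00902/(111·8.87) = 9.161×10^-6 K/W
  R_conv,out = 1/(hA) = 1/(11.9·8.87) = 0.009474 K/W
R_fibreglass batt = ΣR − ΣR_known = 0.1364 − 0.009483 = 0.1269 K/W
L/(kA) = 0.1269 ⇒ k = 0.0414/(0.1269·8.87) = 0.0368 W/m·K

k = 0.0368 W/m·K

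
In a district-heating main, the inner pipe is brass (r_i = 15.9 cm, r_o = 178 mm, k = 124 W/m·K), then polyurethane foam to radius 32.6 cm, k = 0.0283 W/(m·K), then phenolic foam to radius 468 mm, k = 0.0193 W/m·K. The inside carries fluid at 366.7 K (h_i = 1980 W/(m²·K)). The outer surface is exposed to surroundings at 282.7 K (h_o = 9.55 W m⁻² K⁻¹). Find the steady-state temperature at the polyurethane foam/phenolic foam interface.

Treat each layer as a resistance in series:
  R'_conv,in = 1/(2πr h) = 1/(2π·0.159·1980) = 5.055×10^-4 m·K/W
  R'_brass = ln(0.178/0.159)/(2πk) = 0.1129/(2π·124) = 1.449×10^-4 m·K/W
  R'_polyurethane foam = ln(0.326/0.178)/(2πk) = 0.6051/(2π·0.0283) = 3.403 m·K/W
  R'_phenolic foam = ln(0.468/0.326)/(2πk) = 0.3616/(2π·0.0193) = 2.982 m·K/W
  R'_conv,out = 1/(2πr h) = 1/(2π·0.468·9.55) = 0.03561 m·K/W
ΣR = 5.055×10^-4 + 1.449×10^-4 + 3.403 + 2.982 + 0.03561 = 6.421 m·K/W
Q' = ΔT/ΣR = (366.7 K − 282.7 K)/6.421 = 13.08 W/m
From the inner boundary to the polyurethane foam/phenolic foam interface, ΣR_partial = 3.404 m·K/W.
T_interface = T_in − Q'·ΣR_partial = 366.7 K − (13.08)(3.404) = 322.2 K

T = 322.2 K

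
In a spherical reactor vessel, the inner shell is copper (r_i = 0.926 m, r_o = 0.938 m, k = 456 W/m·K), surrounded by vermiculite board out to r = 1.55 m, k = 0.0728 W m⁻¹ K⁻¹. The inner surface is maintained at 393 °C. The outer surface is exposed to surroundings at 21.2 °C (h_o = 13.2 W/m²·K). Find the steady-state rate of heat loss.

Q = 804 W

Series thermal resistances, inner to outer:
  R_copper = (1/0.926 − 1/0.938)/(4πk) = 0.01382/(4π·456) = 2.411×10^-6 K/W
  R_vermiculite board = (1/0.938 − 1/1.55)/(4πk) = 0.4209/(4π·0.0728) = 0.4601 K/W
  R_conv,out = 1/(4πr²h) = 1/(4π·1.55²·13.2) = 0.002509 K/W
ΣR = 2.411×10^-6 + 0.4601 + 0.002509 = 0.4626 K/W
Q = ΔT/ΣR = (393 °C − 21.2 °C)/0.4626 = 804 W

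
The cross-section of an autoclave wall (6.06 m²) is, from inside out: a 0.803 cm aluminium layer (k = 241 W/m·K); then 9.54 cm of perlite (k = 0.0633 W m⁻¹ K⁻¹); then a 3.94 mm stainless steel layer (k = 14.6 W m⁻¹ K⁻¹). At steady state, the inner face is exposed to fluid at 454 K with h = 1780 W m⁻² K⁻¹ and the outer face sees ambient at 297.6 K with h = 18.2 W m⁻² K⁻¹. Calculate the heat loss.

Treat each layer as a resistance in series:
  R_conv,in = 1/(hA) = 1/(1780·6.06) = 9.271×10^-5 K/W
  R_aluminium = L/(kA) = 0.00803/(241·6.06) = 5.498×10^-6 K/W
  R_perlite = L/(kA) = 0.0954/(0.0633·6.06) = 0.2487 K/W
  R_stainless steel = L/(kA) = 0.00394/(14.6·6.06) = 4.453×10^-5 K/W
  R_conv,out = 1/(hA) = 1/(18.2·6.06) = 0.009067 K/W
ΣR = 9.271×10^-5 + 5.498×10^-6 + 0.2487 + 4.453×10^-5 + 0.009067 = 0.2579 K/W
Q = ΔT/ΣR = (454 K − 297.6 K)/0.2579 = 606 W

Q = 606 W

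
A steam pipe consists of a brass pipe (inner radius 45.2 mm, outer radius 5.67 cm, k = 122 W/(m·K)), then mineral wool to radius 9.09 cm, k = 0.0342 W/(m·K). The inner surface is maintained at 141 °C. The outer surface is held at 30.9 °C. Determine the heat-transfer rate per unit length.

Treat each layer as a resistance in series:
  R'_brass = ln(0.0567/0.0452)/(2πk) = 0.2267/(2π·122) = 2.957×10^-4 m·K/W
  R'_mineral wool = ln(0.0909/0.0567)/(2πk) = 0.4720/(2π·0.0342) = 2.196 m·K/W
ΣR = 2.957×10^-4 + 2.196 = 2.196 m·K/W
Q' = ΔT/ΣR = (141 °C − 30.9 °C)/2.196 = 50.1 W/m

Q' = 50.1 W/m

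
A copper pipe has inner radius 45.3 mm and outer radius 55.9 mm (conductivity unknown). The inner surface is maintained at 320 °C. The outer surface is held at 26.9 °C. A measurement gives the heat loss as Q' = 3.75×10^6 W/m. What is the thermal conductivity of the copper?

k = 428 W/m·K

ΣR = ΔT/Q' = |320 − 26.9|/3.75×10^6 = 7.816×10^-5 m·K/W
ln(r₂/r₁)/(2πk) = 7.816×10^-5 ⇒ k = 0.2103/(2π·7.816×10^-5) = 428 W/m·K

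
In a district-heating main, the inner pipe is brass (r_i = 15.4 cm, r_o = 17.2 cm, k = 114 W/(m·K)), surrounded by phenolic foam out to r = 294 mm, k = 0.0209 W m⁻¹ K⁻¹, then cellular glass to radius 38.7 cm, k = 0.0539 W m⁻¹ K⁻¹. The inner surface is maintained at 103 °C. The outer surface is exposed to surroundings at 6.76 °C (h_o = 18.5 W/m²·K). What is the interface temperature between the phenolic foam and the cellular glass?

Treat each layer as a resistance in series:
  R'_brass = ln(0.172/0.154)/(2πk) = 0.1105/(2π·114) = 1.543×10^-4 m·K/W
  R'_phenolic foam = ln(0.294/0.172)/(2πk) = 0.5361/(2π·0.0209) = 4.082 m·K/W
  R'_cellular glass = ln(0.387/0.294)/(2πk) = 0.2748/(2π·0.0539) = 0.8116 m·K/W
  R'_conv,out = 1/(2πr h) = 1/(2π·0.387·18.5) = 0.02223 m·K/W
ΣR = 1.543×10^-4 + 4.082 + 0.8116 + 0.02223 = 4.916 m·K/W
Q' = ΔT/ΣR = (103 °C − 6.76 °C)/4.916 = 19.58 W/m
From the inner boundary to the phenolic foam/cellular glass interface, ΣR_partial = 4.082 m·K/W.
T_interface = T_in − Q'·ΣR_partial = 103 °C − (19.58)(4.082) = 23.1 °C

T = 23.1 °C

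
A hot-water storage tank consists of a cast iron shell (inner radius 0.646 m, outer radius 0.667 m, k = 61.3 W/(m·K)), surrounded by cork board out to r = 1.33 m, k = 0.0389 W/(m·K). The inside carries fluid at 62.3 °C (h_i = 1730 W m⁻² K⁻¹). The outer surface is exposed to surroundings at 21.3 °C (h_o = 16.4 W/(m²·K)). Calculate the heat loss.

Q = 26.8 W

Treat each layer as a resistance in series:
  R_conv,in = 1/(4πr²h) = 1/(4π·0.646²·1730) = 1.102×10^-4 K/W
  R_cast iron = (1/0.646 − 1/0.667)/(4πk) = 0.04874/(4π·61.3) = 6.327×10^-5 K/W
  R_cork board = (1/0.667 − 1/1.33)/(4πk) = 0.7474/(4π·0.0389) = 1.529 K/W
  R_conv,out = 1/(4πr²h) = 1/(4π·1.33²·16.4) = 0.002743 K/W
ΣR = 1.102×10^-4 + 6.327×10^-5 + 1.529 + 0.002743 = 1.532 K/W
Q = ΔT/ΣR = (62.3 °C − 21.3 °C)/1.532 = 26.8 W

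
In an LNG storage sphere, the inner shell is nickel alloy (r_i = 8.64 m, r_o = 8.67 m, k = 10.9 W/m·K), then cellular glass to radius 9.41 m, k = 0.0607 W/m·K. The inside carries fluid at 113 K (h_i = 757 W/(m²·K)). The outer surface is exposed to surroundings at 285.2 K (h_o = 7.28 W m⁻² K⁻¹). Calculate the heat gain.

Q = 14.3 kW

Resistance network (inner→outer):
  R_conv,in = 1/(4πr²h) = 1/(4π·8.64²·757) = 1.408×10^-6 K/W
  R_nickel alloy = (1/8.64 − 1/8.67)/(4πk) = 4.005×10^-4/(4π·10.9) = 2.924×10^-6 K/W
  R_cellular glass = (1/8.67 − 1/9.41)/(4πk) = 0.009070/(4π·0.0607) = 0.01189 K/W
  R_conv,out = 1/(4πr²h) = 1/(4π·9.41²·7.28) = 1.234×10^-4 K/W
ΣR = 1.408×10^-6 + 2.924×10^-6 + 0.01189 + 1.234×10^-4 = 0.01202 K/W
Q = ΔT/ΣR = (113 K − 285.2 K)/0.01202 = -14300 W
(Negative Q ⇒ heat flows inward; heat gain = 14300 W.)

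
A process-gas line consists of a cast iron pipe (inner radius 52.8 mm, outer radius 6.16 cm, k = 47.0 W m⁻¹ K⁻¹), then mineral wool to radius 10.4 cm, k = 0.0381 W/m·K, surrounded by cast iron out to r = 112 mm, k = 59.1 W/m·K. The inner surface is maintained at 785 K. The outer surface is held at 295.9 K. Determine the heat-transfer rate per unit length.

Resistance network (inner→outer):
  R'_cast iron = ln(0.0616/0.0528)/(2πk) = 0.1542/(2π·47.0) = 5.220×10^-4 m·K/W
  R'_mineral wool = ln(0.104/0.0616)/(2πk) = 0.5237/(2π·0.0381) = 2.188 m·K/W
  R'_cast iron = ln(0.112/0.104)/(2πk) = 0.07411/(2π·59.1) = 1.996×10^-4 m·K/W
ΣR = 5.220×10^-4 + 2.188 + 1.996×10^-4 = 2.189 m·K/W
Q' = ΔT/ΣR = (785 K − 295.9 K)/2.189 = 223 W/m

Q' = 223 W/m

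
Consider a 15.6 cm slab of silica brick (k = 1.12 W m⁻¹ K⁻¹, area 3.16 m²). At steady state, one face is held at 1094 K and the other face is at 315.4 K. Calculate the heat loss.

Q = kA·ΔT/L = 1.12 × 3.16 × |1094 K − 315.4 K| / 0.156 = 17700 W

Q = 17.7 kW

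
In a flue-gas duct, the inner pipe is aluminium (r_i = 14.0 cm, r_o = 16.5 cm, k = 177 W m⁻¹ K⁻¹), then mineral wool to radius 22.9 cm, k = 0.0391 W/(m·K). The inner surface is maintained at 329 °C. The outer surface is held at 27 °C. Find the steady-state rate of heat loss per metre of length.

Resistance network (inner→outer):
  R'_aluminium = ln(0.165/0.140)/(2πk) = 0.1643/(2π·177) = 1.477×10^-4 m·K/W
  R'_mineral wool = ln(0.229/0.165)/(2πk) = 0.3278/(2π·0.0391) = 1.334 m·K/W
ΣR = 1.477×10^-4 + 1.334 = 1.334 m·K/W
Q' = ΔT/ΣR = (329 °C − 27 °C)/1.334 = 226 W/m

Q' = 226 W/m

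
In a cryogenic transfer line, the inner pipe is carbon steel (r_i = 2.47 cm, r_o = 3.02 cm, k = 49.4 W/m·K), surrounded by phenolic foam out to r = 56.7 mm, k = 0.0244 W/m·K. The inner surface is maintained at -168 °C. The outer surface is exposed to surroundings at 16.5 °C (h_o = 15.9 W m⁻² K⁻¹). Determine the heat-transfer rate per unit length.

Resistance network (inner→outer):
  R'_carbon steel = ln(0.0302/0.0247)/(2πk) = 0.2010/(2π·49.4) = 6.477×10^-4 m·K/W
  R'_phenolic foam = ln(0.0567/0.0302)/(2πk) = 0.6299/(2π·0.0244) = 4.109 m·K/W
  R'_conv,out = 1/(2πr h) = 1/(2π·0.0567·15.9) = 0.1765 m·K/W
ΣR = 6.477×10^-4 + 4.109 + 0.1765 = 4.286 m·K/W
Q' = ΔT/ΣR = (-168 °C − 16.5 °C)/4.286 = -43.0 W/m
(Negative Q' ⇒ heat flows inward; heat gain = 43.0 W/m.)

Q' = 43.0 W/m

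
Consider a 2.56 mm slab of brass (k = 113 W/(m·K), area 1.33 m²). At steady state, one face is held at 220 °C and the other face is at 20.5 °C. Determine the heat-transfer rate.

Q = 1.17×10^7 W

Q = kA·ΔT/L = 113 × 1.33 × |220 °C − 20.5 °C| / 0.00256 = 1.17×10^7 W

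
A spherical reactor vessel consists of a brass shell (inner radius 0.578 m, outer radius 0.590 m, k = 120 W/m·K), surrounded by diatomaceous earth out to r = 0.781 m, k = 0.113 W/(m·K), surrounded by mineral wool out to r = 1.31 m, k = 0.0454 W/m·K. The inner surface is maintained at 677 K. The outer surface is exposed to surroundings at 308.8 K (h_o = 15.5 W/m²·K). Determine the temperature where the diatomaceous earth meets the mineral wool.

T = 588 K

Series thermal resistances, inner to outer:
  R_brass = (1/0.578 − 1/0.590)/(4πk) = 0.03519/(4π·120) = 2.334×10^-5 K/W
  R_diatomaceous earth = (1/0.590 − 1/0.781)/(4πk) = 0.4145/(4π·0.113) = 0.2919 K/W
  R_mineral wool = (1/0.781 − 1/1.31)/(4πk) = 0.5171/(4π·0.0454) = 0.9063 K/W
  R_conv,out = 1/(4πr²h) = 1/(4π·1.31²·15.5) = 0.002992 K/W
ΣR = 2.334×10^-5 + 0.2919 + 0.9063 + 0.002992 = 1.201 K/W
Q = ΔT/ΣR = (677 K − 308.8 K)/1.201 = 306.6 W
From the inner boundary to the diatomaceous earth/mineral wool interface, ΣR_partial = 0.2919 K/W.
T_interface = T_in − Q·ΣR_partial = 677 K − (306.6)(0.2919) = 588 K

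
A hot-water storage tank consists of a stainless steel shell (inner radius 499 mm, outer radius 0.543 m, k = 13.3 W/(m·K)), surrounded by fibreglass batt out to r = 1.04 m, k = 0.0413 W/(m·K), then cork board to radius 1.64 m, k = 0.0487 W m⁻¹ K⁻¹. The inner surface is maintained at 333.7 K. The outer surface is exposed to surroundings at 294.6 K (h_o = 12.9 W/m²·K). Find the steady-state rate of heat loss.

Treat each layer as a resistance in series:
  R_stainless steel = (1/0.499 − 1/0.543)/(4πk) = 0.1624/(4π·13.3) = 9.716×10^-4 K/W
  R_fibreglass batt = (1/0.543 − 1/1.04)/(4πk) = 0.8801/(4π·0.0413) = 1.696 K/W
  R_cork board = (1/1.04 − 1/1.64)/(4πk) = 0.3518/(4π·0.0487) = 0.5748 K/W
  R_conv,out = 1/(4πr²h) = 1/(4π·1.64²·12.9) = 0.002294 K/W
ΣR = 9.716×10^-4 + 1.696 + 0.5748 + 0.002294 = 2.274 K/W
Q = ΔT/ΣR = (333.7 K − 294.6 K)/2.274 = 17.2 W

Q = 17.2 W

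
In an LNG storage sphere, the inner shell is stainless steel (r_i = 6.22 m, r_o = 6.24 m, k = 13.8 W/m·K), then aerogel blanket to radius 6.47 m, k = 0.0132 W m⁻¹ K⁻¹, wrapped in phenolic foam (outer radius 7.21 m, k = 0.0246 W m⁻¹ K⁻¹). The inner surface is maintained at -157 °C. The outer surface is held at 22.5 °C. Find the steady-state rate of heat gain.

Series thermal resistances, inner to outer:
  R_stainless steel = (1/6.22 − 1/6.24)/(4πk) = 5.153×10^-4/(4π·13.8) = 2.971×10^-6 K/W
  R_aerogel blanket = (1/6.24 − 1/6.47)/(4πk) = 0.005697/(4π·0.0132) = 0.03434 K/W
  R_phenolic foam = (1/6.47 − 1/7.21)/(4πk) = 0.01586/(4π·0.0246) = 0.05132 K/W
ΣR = 2.971×10^-6 + 0.03434 + 0.05132 = 0.08566 K/W
Q = ΔT/ΣR = (-157 °C − 22.5 °C)/0.08566 = -2100 W
(Negative Q ⇒ heat flows inward; heat gain = 2100 W.)

Q = 2.10 kW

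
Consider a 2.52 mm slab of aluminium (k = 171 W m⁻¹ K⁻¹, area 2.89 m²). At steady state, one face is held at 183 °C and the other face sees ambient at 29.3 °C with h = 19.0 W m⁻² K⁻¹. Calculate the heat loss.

Q = 8440 W

Treat each layer as a resistance in series:
  R_aluminium = L/(kA) = 0.00252/(171·2.89) = 5.099×10^-6 K/W
  R_conv,out = 1/(hA) = 1/(19.0·2.89) = 0.01821 K/W
ΣR = 5.099×10^-6 + 0.01821 = 0.01822 K/W
Q = ΔT/ΣR = (183 °C − 29.3 °C)/0.01822 = 8440 W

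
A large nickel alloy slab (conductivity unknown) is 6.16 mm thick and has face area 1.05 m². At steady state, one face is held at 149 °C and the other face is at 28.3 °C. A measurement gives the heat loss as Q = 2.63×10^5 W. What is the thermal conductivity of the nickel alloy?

k = 12.8 W/m·K

ΣR = ΔT/Q = |149 − 28.3|/2.63×10^5 = 4.589×10^-4 K/W
L/(kA) = 4.589×10^-4 ⇒ k = 0.00616/(4.589×10^-4·1.05) = 12.8 W/m·K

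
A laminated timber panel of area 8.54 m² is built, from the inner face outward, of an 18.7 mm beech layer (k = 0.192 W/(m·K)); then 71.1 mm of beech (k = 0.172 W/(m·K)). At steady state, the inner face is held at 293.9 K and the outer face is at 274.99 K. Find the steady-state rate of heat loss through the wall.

Resistance network (inner→outer):
  R_beech = L/(kA) = 0.0187/(0.192·8.54) = 0.01140 K/W
  R_beech = L/(kA) = 0.0711/(0.172·8.54) = 0.04840 K/W
ΣR = 0.01140 + 0.04840 = 0.05980 K/W
Q = ΔT/ΣR = (293.9 K − 274.99 K)/0.05980 = 316 W

Q = 316 W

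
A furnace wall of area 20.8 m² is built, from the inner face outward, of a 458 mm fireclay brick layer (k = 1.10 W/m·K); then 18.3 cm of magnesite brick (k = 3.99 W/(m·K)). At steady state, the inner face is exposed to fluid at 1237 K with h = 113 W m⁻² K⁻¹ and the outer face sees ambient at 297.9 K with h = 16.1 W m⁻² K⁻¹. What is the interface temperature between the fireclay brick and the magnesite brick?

Series thermal resistances, inner to outer:
  R_conv,in = 1/(hA) = 1/(113·20.8) = 4.255×10^-4 K/W
  R_fireclay brick = L/(kA) = 0.458/(1.10·20.8) = 0.02002 K/W
  R_magnesite brick = L/(kA) = 0.183/(3.99·20.8) = 0.002205 K/W
  R_conv,out = 1/(hA) = 1/(16.1·20.8) = 0.002986 K/W
ΣR = 4.255×10^-4 + 0.02002 + 0.002205 + 0.002986 = 0.02564 K/W
Q = ΔT/ΣR = (1237 K − 297.9 K)/0.02564 = 36630 W
From the inner boundary to the fireclay brick/magnesite brick interface, ΣR_partial = 0.02045 K/W.
T_interface = T_in − Q·ΣR_partial = 1237 K − (36630)(0.02045) = 488 K

T = 488 K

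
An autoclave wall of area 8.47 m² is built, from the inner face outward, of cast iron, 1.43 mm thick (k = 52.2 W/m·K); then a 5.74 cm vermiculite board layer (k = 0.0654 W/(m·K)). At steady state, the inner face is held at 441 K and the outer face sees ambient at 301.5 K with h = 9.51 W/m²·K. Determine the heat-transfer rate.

Resistance network (inner→outer):
  R_cast iron = L/(kA) = 0.00143/(52.2·8.47) = 3.234×10^-6 K/W
  R_vermiculite board = L/(kA) = 0.0574/(0.0654·8.47) = 0.1036 K/W
  R_conv,out = 1/(hA) = 1/(9.51·8.47) = 0.01241 K/W
ΣR = 3.234×10^-6 + 0.1036 + 0.01241 = 0.1160 K/W
Q = ΔT/ΣR = (441 K − 301.5 K)/0.1160 = 1200 W

Q = 1200 W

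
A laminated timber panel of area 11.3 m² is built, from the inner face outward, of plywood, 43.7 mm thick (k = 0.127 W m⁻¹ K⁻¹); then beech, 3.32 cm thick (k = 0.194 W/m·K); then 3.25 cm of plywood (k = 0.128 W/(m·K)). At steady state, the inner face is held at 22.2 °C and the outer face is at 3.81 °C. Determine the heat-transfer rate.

Q = 270 W

Treat each layer as a resistance in series:
  R_plywood = L/(kA) = 0.0437/(0.127·11.3) = 0.03045 K/W
  R_beech = L/(kA) = 0.0332/(0.194·11.3) = 0.01514 K/W
  R_plywood = L/(kA) = 0.0325/(0.128·11.3) = 0.02247 K/W
ΣR = 0.03045 + 0.01514 + 0.02247 = 0.06806 K/W
Q = ΔT/ΣR = (22.2 °C − 3.81 °C)/0.06806 = 270 W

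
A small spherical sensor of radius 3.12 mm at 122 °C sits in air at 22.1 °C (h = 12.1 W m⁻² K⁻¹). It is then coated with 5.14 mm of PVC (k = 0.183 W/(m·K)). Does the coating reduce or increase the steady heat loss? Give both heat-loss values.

increases: 0.148 → 0.546 W

Critical radius for a sphere: r_cr = 2k/h = 0.0302 m = 3.02 cm.
Outer radius after coating: r₂ = 0.00312 + 0.00514 = 0.00826 m.
Since r₁ < r_cr and r₂ ≤ r_cr, the coating moves toward the maximum at r_cr — heat loss rises.
Bare: R = 1/(4πr₁²h) = 675.6 K/W; Q = 99.9/675.6 = 0.148 W.
Coated: R = R_cond + R_conv = 183.1 K/W; Q = 99.9/183.1 = 0.546 W.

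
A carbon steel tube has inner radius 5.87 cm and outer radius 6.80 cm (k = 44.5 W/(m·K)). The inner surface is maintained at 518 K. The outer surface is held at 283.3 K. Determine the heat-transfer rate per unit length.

Q' = 446 kW/m

Q' = 2πk·ΔT/ln(r₂/r₁) = 2π × 44.5 × 234.7 / ln(0.0680/0.0587) = 4.46×10^5 W/m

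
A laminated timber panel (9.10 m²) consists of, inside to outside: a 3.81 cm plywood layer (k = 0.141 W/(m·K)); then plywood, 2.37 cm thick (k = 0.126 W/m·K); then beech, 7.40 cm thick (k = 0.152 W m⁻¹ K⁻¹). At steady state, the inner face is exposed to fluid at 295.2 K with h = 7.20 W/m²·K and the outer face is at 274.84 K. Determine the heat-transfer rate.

Q = 171 W

Resistance network (inner→outer):
  R_conv,in = 1/(hA) = 1/(7.20·9.10) = 0.01526 K/W
  R_plywood = L/(kA) = 0.0381/(0.141·9.10) = 0.02969 K/W
  R_plywood = L/(kA) = 0.0237/(0.126·9.10) = 0.02067 K/W
  R_beech = L/(kA) = 0.0740/(0.152·9.10) = 0.05350 K/W
ΣR = 0.01526 + 0.02969 + 0.02067 + 0.05350 = 0.1191 K/W
Q = ΔT/ΣR = (295.2 K − 274.84 K)/0.1191 = 171 W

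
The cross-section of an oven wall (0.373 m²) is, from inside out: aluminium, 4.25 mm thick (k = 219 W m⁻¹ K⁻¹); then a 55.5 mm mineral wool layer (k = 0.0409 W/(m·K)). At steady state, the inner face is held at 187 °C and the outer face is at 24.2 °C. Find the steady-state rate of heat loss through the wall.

Q = 44.7 W

Treat each layer as a resistance in series:
  R_aluminium = L/(kA) = 0.00425/(219·0.373) = 5.203×10^-5 K/W
  R_mineral wool = L/(kA) = 0.0555/(0.0409·0.373) = 3.638 K/W
ΣR = 5.203×10^-5 + 3.638 = 3.638 K/W
Q = ΔT/ΣR = (187 °C − 24.2 °C)/3.638 = 44.7 W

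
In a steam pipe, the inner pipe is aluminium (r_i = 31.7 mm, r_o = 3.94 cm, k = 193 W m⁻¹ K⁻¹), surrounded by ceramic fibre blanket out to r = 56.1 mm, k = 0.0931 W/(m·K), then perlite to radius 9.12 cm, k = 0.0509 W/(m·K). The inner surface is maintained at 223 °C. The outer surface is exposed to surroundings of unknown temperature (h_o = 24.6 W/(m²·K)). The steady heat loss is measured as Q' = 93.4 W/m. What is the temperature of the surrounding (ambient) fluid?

T_out = 18.0 °C

Sum the resistances:
  R'_aluminium = ln(0.0394/0.0317)/(2πk) = 0.2174/(2π·193) = 1.793×10^-4 m·K/W
  R'_ceramic fibre blanket = ln(0.0561/0.0394)/(2πk) = 0.3534/(2π·0.0931) = 0.6041 m·K/W
  R'_perlite = ln(0.0912/0.0561)/(2πk) = 0.4859/(2π·0.0509) = 1.519 m·K/W
  R'_conv,out = 1/(2πr h) = 1/(2π·0.0912·24.6) = 0.07094 m·K/W
ΣR = 2.195 m·K/W
ΔT = Q'·ΣR = 93.4 × 2.195 = 205.0 K
Heat flows outward, so T_out = T_in − ΔT = 223 − 205.0 = 18.0 °C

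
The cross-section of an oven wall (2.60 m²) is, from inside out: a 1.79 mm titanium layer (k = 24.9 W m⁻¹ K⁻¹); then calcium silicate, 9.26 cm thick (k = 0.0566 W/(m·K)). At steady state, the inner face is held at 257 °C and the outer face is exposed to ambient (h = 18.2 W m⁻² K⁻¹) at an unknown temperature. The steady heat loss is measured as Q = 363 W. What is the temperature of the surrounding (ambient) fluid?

T_out = 20.9 °C

Sum the resistances:
  R_titanium = L/(kA) = 0.00179/(24.9·2.60) = 2.765×10^-5 K/W
  R_calcium silicate = L/(kA) = 0.0926/(0.0566·2.60) = 0.6292 K/W
  R_conv,out = 1/(hA) = 1/(18.2·2.60) = 0.02113 K/W
ΣR = 0.6504 K/W
ΔT = Q·ΣR = 363 × 0.6504 = 236.1 K
Heat flows outward, so T_out = T_in − ΔT = 257 − 236.1 = 20.9 °C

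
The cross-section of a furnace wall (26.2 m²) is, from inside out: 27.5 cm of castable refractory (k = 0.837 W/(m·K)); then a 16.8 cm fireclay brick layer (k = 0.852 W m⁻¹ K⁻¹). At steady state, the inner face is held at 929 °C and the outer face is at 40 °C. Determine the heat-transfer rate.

Q = 44.3 kW

Resistance network (inner→outer):
  R_castable refractory = L/(kA) = 0.275/(0.837·26.2) = 0.01254 K/W
  R_fireclay brick = L/(kA) = 0.168/(0.852·26.2) = 0.007526 K/W
ΣR = 0.01254 + 0.007526 = 0.02007 K/W
Q = ΔT/ΣR = (929 °C − 40 °C)/0.02007 = 44300 W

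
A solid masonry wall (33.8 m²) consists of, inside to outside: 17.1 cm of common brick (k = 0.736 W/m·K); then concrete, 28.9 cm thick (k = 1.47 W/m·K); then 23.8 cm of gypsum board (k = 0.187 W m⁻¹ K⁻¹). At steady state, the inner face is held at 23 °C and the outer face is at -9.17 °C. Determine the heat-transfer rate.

Treat each layer as a resistance in series:
  R_common brick = L/(kA) = 0.171/(0.736·33.8) = 0.006874 K/W
  R_concrete = L/(kA) = 0.289/(1.47·33.8) = 0.005817 K/W
  R_gypsum board = L/(kA) = 0.238/(0.187·33.8) = 0.03765 K/W
ΣR = 0.006874 + 0.005817 + 0.03765 = 0.05034 K/W
Q = ΔT/ΣR = (23 °C − -9.17 °C)/0.05034 = 639 W

Q = 639 W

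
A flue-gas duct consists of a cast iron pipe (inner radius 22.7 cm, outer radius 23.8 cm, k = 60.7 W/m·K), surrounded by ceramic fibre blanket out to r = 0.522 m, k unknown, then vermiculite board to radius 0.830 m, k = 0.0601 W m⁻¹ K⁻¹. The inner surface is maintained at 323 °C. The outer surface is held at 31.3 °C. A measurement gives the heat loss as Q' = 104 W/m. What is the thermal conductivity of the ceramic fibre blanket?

k = 0.0793 W/m·K

ΣR = ΔT/Q' = |323 − 31.3|/104 = 2.805 m·K/W
Known resistances:
  R'_cast iron = ln(0.238/0.227)/(2πk) = 0.04732/(2π·60.7) = 1.241×10^-4 m·K/W
  R'_vermiculite board = ln(0.830/0.522)/(2πk) = 0.4638/(2π·0.0601) = 1.228 m·K/W
R_ceramic fibre blanket = ΣR − ΣR_known = 2.805 − 1.228 = 1.577 m·K/W
ln(r₂/r₁)/(2πk) = 1.577 ⇒ k = 0.7854/(2π·1.577) = 0.0793 W/m·K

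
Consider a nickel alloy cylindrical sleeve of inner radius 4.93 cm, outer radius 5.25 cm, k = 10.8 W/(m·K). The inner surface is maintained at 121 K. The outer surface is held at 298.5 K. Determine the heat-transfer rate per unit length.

Q' = 1.92×10^5 W/m

Q' = 2πk·ΔT/ln(r₂/r₁) = 2π × 10.8 × 177.5 / ln(0.0525/0.0493) = 1.92×10^5 W/m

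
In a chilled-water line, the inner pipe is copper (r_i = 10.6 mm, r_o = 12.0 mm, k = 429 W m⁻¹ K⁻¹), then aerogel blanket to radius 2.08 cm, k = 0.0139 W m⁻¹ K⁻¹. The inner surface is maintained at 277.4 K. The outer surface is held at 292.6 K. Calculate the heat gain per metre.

Q' = 2.41 W/m

Treat each layer as a resistance in series:
  R'_copper = ln(0.0120/0.0106)/(2πk) = 0.1241/(2π·429) = 4.602×10^-5 m·K/W
  R'_aerogel blanket = ln(0.0208/0.0120)/(2πk) = 0.5500/(2π·0.0139) = 6.298 m·K/W
ΣR = 4.602×10^-5 + 6.298 = 6.298 m·K/W
Q' = ΔT/ΣR = (277.4 K − 292.6 K)/6.298 = -2.41 W/m
(Negative Q' ⇒ heat flows inward; heat gain = 2.41 W/m.)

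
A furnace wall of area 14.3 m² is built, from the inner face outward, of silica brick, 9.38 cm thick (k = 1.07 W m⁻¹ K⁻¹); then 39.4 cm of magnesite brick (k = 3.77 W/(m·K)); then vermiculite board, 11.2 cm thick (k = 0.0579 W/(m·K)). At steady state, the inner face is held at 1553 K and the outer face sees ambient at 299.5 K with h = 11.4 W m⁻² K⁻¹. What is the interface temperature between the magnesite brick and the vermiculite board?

T = 1444 K

Treat each layer as a resistance in series:
  R_silica brick = L/(kA) = 0.0938/(1.07·14.3) = 0.006130 K/W
  R_magnesite brick = L/(kA) = 0.394/(3.77·14.3) = 0.007308 K/W
  R_vermiculite board = L/(kA) = 0.112/(0.0579·14.3) = 0.1353 K/W
  R_conv,out = 1/(hA) = 1/(11.4·14.3) = 0.006134 K/W
ΣR = 0.006130 + 0.007308 + 0.1353 + 0.006134 = 0.1549 K/W
Q = ΔT/ΣR = (1553 K − 299.5 K)/0.1549 = 8092 W
From the inner boundary to the magnesite brick/vermiculite board interface, ΣR_partial = 0.01344 K/W.
T_interface = T_in − Q·ΣR_partial = 1553 K − (8092)(0.01344) = 1444 K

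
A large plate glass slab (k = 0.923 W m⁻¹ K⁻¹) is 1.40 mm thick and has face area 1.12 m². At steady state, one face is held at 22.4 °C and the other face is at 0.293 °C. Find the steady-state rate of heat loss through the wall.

Q = 16300 W

Q = kA·ΔT/L = 0.923 × 1.12 × |22.4 °C − 0.293 °C| / 0.00140 = 16300 W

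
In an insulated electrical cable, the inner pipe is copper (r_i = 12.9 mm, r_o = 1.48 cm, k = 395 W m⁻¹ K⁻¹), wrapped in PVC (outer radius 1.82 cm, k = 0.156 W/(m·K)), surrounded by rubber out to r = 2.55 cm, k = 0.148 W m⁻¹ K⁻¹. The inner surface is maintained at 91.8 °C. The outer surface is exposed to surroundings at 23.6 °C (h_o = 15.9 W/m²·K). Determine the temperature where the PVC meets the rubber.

Treat each layer as a resistance in series:
  R'_copper = ln(0.0148/0.0129)/(2πk) = 0.1374/(2π·395) = 5.536×10^-5 m·K/W
  R'_PVC = ln(0.0182/0.0148)/(2πk) = 0.2068/(2π·0.156) = 0.2110 m·K/W
  R'_rubber = ln(0.0255/0.0182)/(2πk) = 0.3373/(2π·0.148) = 0.3627 m·K/W
  R'_conv,out = 1/(2πr h) = 1/(2π·0.0255·15.9) = 0.3925 m·K/W
ΣR = 5.536×10^-5 + 0.2110 + 0.3627 + 0.3925 = 0.9663 m·K/W
Q' = ΔT/ΣR = (91.8 °C − 23.6 °C)/0.9663 = 70.58 W/m
From the inner boundary to the PVC/rubber interface, ΣR_partial = 0.2111 m·K/W.
T_interface = T_in − Q'·ΣR_partial = 91.8 °C − (70.58)(0.2111) = 76.9 °C

T = 76.9 °C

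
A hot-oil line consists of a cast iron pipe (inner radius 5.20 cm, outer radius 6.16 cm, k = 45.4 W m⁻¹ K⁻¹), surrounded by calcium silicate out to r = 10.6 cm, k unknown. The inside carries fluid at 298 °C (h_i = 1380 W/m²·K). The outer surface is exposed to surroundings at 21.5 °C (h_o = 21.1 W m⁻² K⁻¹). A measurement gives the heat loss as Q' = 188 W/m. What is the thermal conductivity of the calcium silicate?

k = 0.0618 W/m·K

ΣR = ΔT/Q' = |298 − 21.5|/188 = 1.471 m·K/W
Known resistances:
  R'_conv,in = 1/(2πr h) = 1/(2π·0.0520·1380) = 0.002218 m·K/W
  R'_cast iron = ln(0.0616/0.0520)/(2πk) = 0.1694/(2π·45.4) = 5.939×10^-4 m·K/W
  R'_conv,out = 1/(2πr h) = 1/(2π·0.106·21.1) = 0.07116 m·K/W
R_calcium silicate = ΣR − ΣR_known = 1.471 − 0.07397 = 1.397 m·K/W
ln(r₂/r₁)/(2πk) = 1.397 ⇒ k = 0.5428/(2π·1.397) = 0.0618 W/m·K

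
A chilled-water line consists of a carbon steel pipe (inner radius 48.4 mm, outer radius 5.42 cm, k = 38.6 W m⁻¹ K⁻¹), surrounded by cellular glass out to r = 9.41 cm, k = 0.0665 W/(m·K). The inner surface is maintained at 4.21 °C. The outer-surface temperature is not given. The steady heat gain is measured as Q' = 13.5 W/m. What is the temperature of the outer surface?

T_out = 22.0 °C

Sum the resistances:
  R'_carbon steel = ln(0.0542/0.0484)/(2πk) = 0.1132/(2π·38.6) = 4.667×10^-4 m·K/W
  R'_cellular glass = ln(0.0941/0.0542)/(2πk) = 0.5517/(2π·0.0665) = 1.320 m·K/W
ΣR = 1.321 m·K/W
ΔT = Q'·ΣR = 13.5 × 1.321 = 17.83 K
Heat flows inward, so T_out = T_in + ΔT = 4.21 + 17.83 = 22.0 °C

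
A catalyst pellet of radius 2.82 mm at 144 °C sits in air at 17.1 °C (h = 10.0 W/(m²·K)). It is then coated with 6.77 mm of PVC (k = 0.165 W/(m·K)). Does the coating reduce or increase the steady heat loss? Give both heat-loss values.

Critical radius for a sphere: r_cr = 2k/h = 0.0330 m = 3.30 cm.
Outer radius after coating: r₂ = 0.00282 + 0.00677 = 0.00959 m.
Since r₁ < r_cr and r₂ ≤ r_cr, the coating moves toward the maximum at r_cr — heat loss rises.
Bare: R = 1/(4πr₁²h) = 1001 K/W; Q = 126.9/1001 = 0.127 W.
Coated: R = R_cond + R_conv = 207.3 K/W; Q = 126.9/207.3 = 0.612 W.

increases: 0.127 → 0.612 W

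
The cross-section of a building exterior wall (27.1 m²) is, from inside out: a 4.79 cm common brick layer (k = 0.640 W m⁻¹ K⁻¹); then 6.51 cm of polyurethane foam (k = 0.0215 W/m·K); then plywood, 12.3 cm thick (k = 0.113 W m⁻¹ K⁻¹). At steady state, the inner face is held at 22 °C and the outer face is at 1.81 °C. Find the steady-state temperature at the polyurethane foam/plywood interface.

Series thermal resistances, inner to outer:
  R_common brick = L/(kA) = 0.0479/(0.640·27.1) = 0.002762 K/W
  R_polyurethane foam = L/(kA) = 0.0651/(0.0215·27.1) = 0.1117 K/W
  R_plywood = L/(kA) = 0.123/(0.113·27.1) = 0.04017 K/W
ΣR = 0.002762 + 0.1117 + 0.04017 = 0.1546 K/W
Q = ΔT/ΣR = (22 °C − 1.81 °C)/0.1546 = 130.6 W
From the inner boundary to the polyurethane foam/plywood interface, ΣR_partial = 0.1145 K/W.
T_interface = T_in − Q·ΣR_partial = 22 °C − (130.6)(0.1145) = 7.05 °C

T = 7.05 °C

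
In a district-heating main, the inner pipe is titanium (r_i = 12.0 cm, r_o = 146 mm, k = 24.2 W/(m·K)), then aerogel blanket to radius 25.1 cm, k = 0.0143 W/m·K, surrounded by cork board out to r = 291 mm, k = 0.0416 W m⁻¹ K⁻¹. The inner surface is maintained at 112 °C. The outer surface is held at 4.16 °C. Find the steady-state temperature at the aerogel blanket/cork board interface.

Resistance network (inner→outer):
  R'_titanium = ln(0.146/0.120)/(2πk) = 0.1961/(2π·24.2) = 0.001290 m·K/W
  R'_aerogel blanket = ln(0.251/0.146)/(2πk) = 0.5418/(2π·0.0143) = 6.031 m·K/W
  R'_cork board = ln(0.291/0.251)/(2πk) = 0.1479/(2π·0.0416) = 0.5657 m·K/W
ΣR = 0.001290 + 6.031 + 0.5657 = 6.598 m·K/W
Q' = ΔT/ΣR = (112 °C − 4.16 °C)/6.598 = 16.34 W/m
From the inner boundary to the aerogel blanket/cork board interface, ΣR_partial = 6.032 m·K/W.
T_interface = T_in − Q'·ΣR_partial = 112 °C − (16.34)(6.032) = 13.4 °C

T = 13.4 °C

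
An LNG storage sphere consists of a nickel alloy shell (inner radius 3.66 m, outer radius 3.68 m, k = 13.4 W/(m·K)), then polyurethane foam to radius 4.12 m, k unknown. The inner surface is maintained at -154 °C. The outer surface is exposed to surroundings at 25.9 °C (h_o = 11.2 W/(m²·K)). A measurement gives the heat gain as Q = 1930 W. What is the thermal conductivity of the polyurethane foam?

ΣR = ΔT/Q = |-154 − 25.9|/1930 = 0.09321 K/W
Known resistances:
  R_nickel alloy = (1/3.66 − 1/3.68)/(4πk) = 0.001485/(4π·13.4) = 8.818×10^-6 K/W
  R_conv,out = 1/(4πr²h) = 1/(4π·4.12²·11.2) = 4.186×10^-4 K/W
R_polyurethane foam = ΣR − ΣR_known = 0.09321 − 4.274×10^-4 = 0.09278 K/W
(1/r₁−1/r₂)/(4πk) = 0.09278 ⇒ k = 0.02902/(4π·0.09278) = 0.0249 W/m·K

k = 0.0249 W/m·K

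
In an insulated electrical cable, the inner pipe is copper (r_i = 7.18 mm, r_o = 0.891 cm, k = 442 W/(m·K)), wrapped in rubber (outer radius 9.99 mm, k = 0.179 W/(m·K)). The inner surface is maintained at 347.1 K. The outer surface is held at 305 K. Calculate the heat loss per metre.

Treat each layer as a resistance in series:
  R'_copper = ln(0.00891/0.00718)/(2πk) = 0.2159/(2π·442) = 7.773×10^-5 m·K/W
  R'_rubber = ln(0.00999/0.00891)/(2πk) = 0.1144/(2π·0.179) = 0.1017 m·K/W
ΣR = 7.773×10^-5 + 0.1017 = 0.1018 m·K/W
Q' = ΔT/ΣR = (347.1 K − 305 K)/0.1018 = 414 W/m

Q' = 414 W/m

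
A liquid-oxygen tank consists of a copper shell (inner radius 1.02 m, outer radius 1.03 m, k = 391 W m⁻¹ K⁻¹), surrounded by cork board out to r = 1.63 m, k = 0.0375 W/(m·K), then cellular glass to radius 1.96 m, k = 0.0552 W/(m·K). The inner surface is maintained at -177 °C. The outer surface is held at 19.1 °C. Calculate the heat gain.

Q = 216 W

Series thermal resistances, inner to outer:
  R_copper = (1/1.02 − 1/1.03)/(4πk) = 0.009518/(4π·391) = 1.937×10^-6 K/W
  R_cork board = (1/1.03 − 1/1.63)/(4πk) = 0.3574/(4π·0.0375) = 0.7584 K/W
  R_cellular glass = (1/1.63 − 1/1.96)/(4πk) = 0.1033/(4π·0.0552) = 0.1489 K/W
ΣR = 1.937×10^-6 + 0.7584 + 0.1489 = 0.9073 K/W
Q = ΔT/ΣR = (-177 °C − 19.1 °C)/0.9073 = -216 W
(Negative Q ⇒ heat flows inward; heat gain = 216 W.)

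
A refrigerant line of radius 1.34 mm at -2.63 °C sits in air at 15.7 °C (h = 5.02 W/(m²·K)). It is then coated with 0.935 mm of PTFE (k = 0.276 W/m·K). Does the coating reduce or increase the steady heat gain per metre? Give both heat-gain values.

increases: 0.775 → 1.29 W/m

Critical radius for a cylinder: r_cr = k/h = 0.0550 m = 5.50 cm.
Outer radius after coating: r₂ = 0.00134 + 9.35×10^-4 = 0.002275 m.
Since r₁ < r_cr and r₂ ≤ r_cr, the coating moves toward the maximum at r_cr — heat gain rises.
Bare: R = 1/(2πr₁h) = 23.66 m·K/W; Q = 18.33/23.66 = 0.775 W/m.
Coated: R = R_cond + R_conv = 14.24 m·K/W; Q = 18.33/14.24 = 1.29 W/m.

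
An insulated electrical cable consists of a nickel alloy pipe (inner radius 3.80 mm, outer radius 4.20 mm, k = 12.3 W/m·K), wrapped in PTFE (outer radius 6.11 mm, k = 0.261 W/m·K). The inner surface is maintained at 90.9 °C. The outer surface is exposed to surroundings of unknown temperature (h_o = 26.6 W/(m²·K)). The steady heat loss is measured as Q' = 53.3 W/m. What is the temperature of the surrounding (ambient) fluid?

Series resistances:
  R'_nickel alloy = ln(0.00420/0.00380)/(2πk) = 0.1001/(2π·12.3) = 0.001295 m·K/W
  R'_PTFE = ln(0.00611/0.00420)/(2πk) = 0.3748/(2π·0.261) = 0.2286 m·K/W
  R'_conv,out = 1/(2πr h) = 1/(2π·0.00611·26.6) = 0.9793 m·K/W
ΣR = 1.209 m·K/W
ΔT = Q'·ΣR = 53.3 × 1.209 = 64.44 K
Heat flows outward, so T_out = T_in − ΔT = 90.9 − 64.44 = 26.5 °C

T_out = 26.5 °C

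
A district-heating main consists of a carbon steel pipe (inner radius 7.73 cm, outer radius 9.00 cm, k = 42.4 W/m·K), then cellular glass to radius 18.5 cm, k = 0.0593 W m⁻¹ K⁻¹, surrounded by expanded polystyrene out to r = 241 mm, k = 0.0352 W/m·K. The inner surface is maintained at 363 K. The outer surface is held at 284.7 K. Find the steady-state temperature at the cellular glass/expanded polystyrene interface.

T = 314.6 K

Resistance network (inner→outer):
  R'_carbon steel = ln(0.0900/0.0773)/(2πk) = 0.1521/(2π·42.4) = 5.710×10^-4 m·K/W
  R'_cellular glass = ln(0.185/0.0900)/(2πk) = 0.7205/(2π·0.0593) = 1.934 m·K/W
  R'_expanded polystyrene = ln(0.241/0.185)/(2πk) = 0.2644/(2π·0.0352) = 1.196 m·K/W
ΣR = 5.710×10^-4 + 1.934 + 1.196 = 3.131 m·K/W
Q' = ΔT/ΣR = (363 K − 284.7 K)/3.131 = 25.01 W/m
From the inner boundary to the cellular glass/expanded polystyrene interface, ΣR_partial = 1.935 m·K/W.
T_interface = T_in − Q'·ΣR_partial = 363 K − (25.01)(1.935) = 314.6 K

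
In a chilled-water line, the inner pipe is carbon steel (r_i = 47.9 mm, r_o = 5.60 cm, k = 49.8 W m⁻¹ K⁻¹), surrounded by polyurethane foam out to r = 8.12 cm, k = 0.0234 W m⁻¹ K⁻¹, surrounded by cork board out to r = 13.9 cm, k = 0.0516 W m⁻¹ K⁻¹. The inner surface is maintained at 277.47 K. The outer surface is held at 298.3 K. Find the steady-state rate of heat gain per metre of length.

Treat each layer as a resistance in series:
  R'_carbon steel = ln(0.0560/0.0479)/(2πk) = 0.1562/(2π·49.8) = 4.993×10^-4 m·K/W
  R'_polyurethane foam = ln(0.0812/0.0560)/(2πk) = 0.3716/(2π·0.0234) = 2.527 m·K/W
  R'_cork board = ln(0.139/0.0812)/(2πk) = 0.5376/(2π·0.0516) = 1.658 m·K/W
ΣR = 4.993×10^-4 + 2.527 + 1.658 = 4.185 m·K/W
Q' = ΔT/ΣR = (277.47 K − 298.3 K)/4.185 = -4.98 W/m
(Negative Q' ⇒ heat flows inward; heat gain = 4.98 W/m.)

Q' = 4.98 W/m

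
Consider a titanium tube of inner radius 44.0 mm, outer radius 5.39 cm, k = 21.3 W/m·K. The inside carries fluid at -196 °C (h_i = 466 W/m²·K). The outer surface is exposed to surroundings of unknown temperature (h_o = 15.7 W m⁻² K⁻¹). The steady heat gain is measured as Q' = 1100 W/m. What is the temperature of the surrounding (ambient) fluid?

T_out = 21.1 °C

Sum the resistances:
  R'_conv,in = 1/(2πr h) = 1/(2π·0.0440·466) = 0.007762 m·K/W
  R'_titanium = ln(0.0539/0.0440)/(2πk) = 0.2029/(2π·21.3) = 0.001516 m·K/W
  R'_conv,out = 1/(2πr h) = 1/(2π·0.0539·15.7) = 0.1881 m·K/W
ΣR = 0.1974 m·K/W
ΔT = Q'·ΣR = 1100 × 0.1974 = 217.1 K
Heat flows inward, so T_out = T_in + ΔT = -196 + 217.1 = 21.1 °C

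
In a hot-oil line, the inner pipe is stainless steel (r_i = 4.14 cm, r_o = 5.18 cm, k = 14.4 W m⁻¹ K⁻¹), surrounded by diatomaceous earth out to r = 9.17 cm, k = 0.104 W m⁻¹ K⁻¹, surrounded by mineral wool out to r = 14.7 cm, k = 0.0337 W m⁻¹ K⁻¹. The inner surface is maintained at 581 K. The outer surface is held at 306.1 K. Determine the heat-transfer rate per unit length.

Q' = 88.5 W/m

Resistance network (inner→outer):
  R'_stainless steel = ln(0.0518/0.0414)/(2πk) = 0.2241/(2π·14.4) = 0.002477 m·K/W
  R'_diatomaceous earth = ln(0.0917/0.0518)/(2πk) = 0.5711/(2π·0.104) = 0.8740 m·K/W
  R'_mineral wool = ln(0.147/0.0917)/(2πk) = 0.4719/(2π·0.0337) = 2.229 m·K/W
ΣR = 0.002477 + 0.8740 + 2.229 = 3.105 m·K/W
Q' = ΔT/ΣR = (581 K − 306.1 K)/3.105 = 88.5 W/m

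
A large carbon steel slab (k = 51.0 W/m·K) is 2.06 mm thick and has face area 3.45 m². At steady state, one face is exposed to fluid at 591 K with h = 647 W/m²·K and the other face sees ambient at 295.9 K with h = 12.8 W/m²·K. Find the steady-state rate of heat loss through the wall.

Q = 12800 W

Series thermal resistances, inner to outer:
  R_conv,in = 1/(hA) = 1/(647·3.45) = 4.480×10^-4 K/W
  R_carbon steel = L/(kA) = 0.00206/(51.0·3.45) = 1.171×10^-5 K/W
  R_conv,out = 1/(hA) = 1/(12.8·3.45) = 0.02264 K/W
ΣR = 4.480×10^-4 + 1.171×10^-5 + 0.02264 = 0.02310 K/W
Q = ΔT/ΣR = (591 K − 295.9 K)/0.02310 = 12800 W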